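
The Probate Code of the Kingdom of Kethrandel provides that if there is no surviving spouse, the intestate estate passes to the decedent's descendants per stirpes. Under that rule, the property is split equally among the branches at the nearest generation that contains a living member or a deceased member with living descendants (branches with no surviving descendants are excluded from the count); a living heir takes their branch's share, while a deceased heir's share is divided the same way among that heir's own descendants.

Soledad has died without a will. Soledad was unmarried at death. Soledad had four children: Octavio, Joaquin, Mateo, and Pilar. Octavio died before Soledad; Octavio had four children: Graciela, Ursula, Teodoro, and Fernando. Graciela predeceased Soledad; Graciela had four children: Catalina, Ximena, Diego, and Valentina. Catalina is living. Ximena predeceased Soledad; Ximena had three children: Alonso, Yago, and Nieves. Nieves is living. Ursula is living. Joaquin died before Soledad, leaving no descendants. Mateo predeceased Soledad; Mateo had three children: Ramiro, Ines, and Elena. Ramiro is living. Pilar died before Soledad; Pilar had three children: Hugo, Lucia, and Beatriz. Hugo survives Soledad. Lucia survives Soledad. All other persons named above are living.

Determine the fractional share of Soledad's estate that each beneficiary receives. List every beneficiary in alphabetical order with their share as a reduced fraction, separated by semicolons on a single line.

Alonso 1/144; Beatriz 1/9; Catalina 1/48; Diego 1/48; Elena 1/9; Fernando 1/12; Hugo 1/9; Ines 1/9; Lucia 1/9; Nieves 1/144; Ramiro 1/9; Teodoro 1/12; Ursula 1/12; Valentina 1/48; Yago 1/144

There is no surviving spouse, so the entire estate passes to Soledad's descendants per stirpes.
Joaquin left no surviving issue, so that branch lapses and is disregarded.
The estate is divided into 3 equal shares of 1/3 among Octavio, Mateo, Pilar.
Octavio predeceased; the 1/3 allotted to Octavio's branch passes to Octavio's issue by representation.
The 1/3 is divided into 4 equal shares of 1/12 among Graciela, Ursula, Teodoro, Fernando.
Graciela predeceased; the 1/12 allotted to Graciela's branch passes to Graciela's issue by representation.
The 1/12 is divided into 4 equal shares of 1/48 among Catalina, Ximena, Diego, Valentina.
Catalina is living and takes 1/48.
Ximena predeceased; the 1/48 allotted to Ximena's branch passes to Ximena's issue by representation.
The 1/48 is divided into 3 equal shares of 1/144 among Alonso, Yago, Nieves.
Alonso is living and takes 1/144.
Yago is living and takes 1/144.
Nieves is living and takes 1/144.
Diego is living and takes 1/48.
Valentina is living and takes 1/48.
Ursula is living and takes 1/12.
Teodoro is living and takes 1/12.
Fernando is living and takes 1/12.
Mateo predeceased; the 1/3 allotted to Mateo's branch passes to Mateo's issue by representation.
The 1/3 is divided into 3 equal shares of 1/9 among Ramiro, Ines, Elena.
Ramiro is living and takes 1/9.
Ines is living and takes 1/9.
Elena is living and takes 1/9.
Pilar predeceased; the 1/3 allotted to Pilar's branch passes to Pilar's issue by representation.
The 1/3 is divided into 3 equal shares of 1/9 among Hugo, Lucia, Beatriz.
Hugo is living and takes 1/9.
Lucia is living and takes 1/9.
Beatriz is living and takes 1/9.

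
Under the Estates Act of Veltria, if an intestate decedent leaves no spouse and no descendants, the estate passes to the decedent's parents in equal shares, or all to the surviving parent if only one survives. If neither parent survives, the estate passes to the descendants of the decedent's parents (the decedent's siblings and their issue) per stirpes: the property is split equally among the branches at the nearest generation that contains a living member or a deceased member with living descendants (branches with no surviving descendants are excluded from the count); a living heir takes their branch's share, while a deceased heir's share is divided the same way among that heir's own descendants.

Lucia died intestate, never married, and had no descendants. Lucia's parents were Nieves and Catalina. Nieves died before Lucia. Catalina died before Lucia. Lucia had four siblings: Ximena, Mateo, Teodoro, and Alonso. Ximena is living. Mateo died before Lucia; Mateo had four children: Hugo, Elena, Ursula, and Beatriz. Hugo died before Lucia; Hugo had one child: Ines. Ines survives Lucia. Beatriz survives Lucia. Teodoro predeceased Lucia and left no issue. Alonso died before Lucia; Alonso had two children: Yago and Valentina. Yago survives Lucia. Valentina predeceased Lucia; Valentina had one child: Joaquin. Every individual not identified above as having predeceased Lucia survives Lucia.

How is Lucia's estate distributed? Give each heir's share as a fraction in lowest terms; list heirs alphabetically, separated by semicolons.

Neither parent survives and there are no descendants, so the estate passes to Lucia's siblings and their issue per stirpes.
Teodoro left no surviving issue, so that branch lapses and is disregarded.
The estate is divided into 3 equal shares of 1/3 among Ximena, Mateo, Alonso.
Ximena is living and takes 1/3.
Mateo predeceased; the 1/3 allotted to Mateo's branch passes to Mateo's issue by representation.
The 1/3 is divided into 4 equal shares of 1/12 among Hugo, Elena, Ursula, Beatriz.
Hugo predeceased; the 1/12 allotted to Hugo's branch passes to Hugo's issue by representation.
Ines is the sole taker at this level and receives the full 1/12.
Elena is living and takes 1/12.
Ursula is living and takes 1/12.
Beatriz is living and takes 1/12.
Alonso predeceased; the 1/3 allotted to Alonso's branch passes to Alonso's issue by representation.
The 1/3 is divided into 2 equal shares of 1/6 among Yago, Valentina.
Yago is living and takes 1/6.
Valentina predeceased; the 1/6 allotted to Valentina's branch passes to Valentina's issue by representation.
Joaquin is the sole taker at this level and receives the full 1/6.

Beatriz 1/12; Elena 1/12; Ines 1/12; Joaquin 1/6; Ursula 1/12; Ximena 1/3; Yago 1/6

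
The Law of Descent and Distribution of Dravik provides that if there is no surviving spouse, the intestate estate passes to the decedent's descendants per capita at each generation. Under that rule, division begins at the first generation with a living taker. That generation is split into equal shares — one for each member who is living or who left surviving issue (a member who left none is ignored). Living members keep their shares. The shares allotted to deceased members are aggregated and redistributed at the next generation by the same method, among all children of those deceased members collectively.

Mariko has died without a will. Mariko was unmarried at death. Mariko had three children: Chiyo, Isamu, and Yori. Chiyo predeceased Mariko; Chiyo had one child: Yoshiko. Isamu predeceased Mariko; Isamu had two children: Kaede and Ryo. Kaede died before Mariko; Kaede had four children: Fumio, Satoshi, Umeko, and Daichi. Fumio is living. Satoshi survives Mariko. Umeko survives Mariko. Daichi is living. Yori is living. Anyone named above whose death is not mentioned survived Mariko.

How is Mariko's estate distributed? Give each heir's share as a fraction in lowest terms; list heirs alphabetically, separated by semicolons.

Daichi 1/18; Fumio 1/18; Ryo 2/9; Satoshi 1/18; Umeko 1/18; Yori 1/3; Yoshiko 2/9

There is no surviving spouse, so the entire estate passes to Mariko's descendants per capita at each generation.
At generation 1 (Chiyo, Isamu, Yori) there are 3 shares of (1)/3 = 1/3 each.
Living: Yori — each takes 1/3.
Deceased: Chiyo and Isamu. Their combined 2/3 is pooled and carried to generation 2.
At generation 2 (Yoshiko, Kaede, Ryo) there are 3 shares of (2/3)/3 = 2/9 each.
Living: Yoshiko and Ryo — each takes 2/9.
Deceased: Kaede. That 2/9 share is carried to generation 3.
At generation 3 (Fumio, Satoshi, Umeko, Daichi) there are 4 shares of (2/9)/4 = 1/18 each.
Living: Fumio, Satoshi, Umeko, and Daichi — each takes 1/18.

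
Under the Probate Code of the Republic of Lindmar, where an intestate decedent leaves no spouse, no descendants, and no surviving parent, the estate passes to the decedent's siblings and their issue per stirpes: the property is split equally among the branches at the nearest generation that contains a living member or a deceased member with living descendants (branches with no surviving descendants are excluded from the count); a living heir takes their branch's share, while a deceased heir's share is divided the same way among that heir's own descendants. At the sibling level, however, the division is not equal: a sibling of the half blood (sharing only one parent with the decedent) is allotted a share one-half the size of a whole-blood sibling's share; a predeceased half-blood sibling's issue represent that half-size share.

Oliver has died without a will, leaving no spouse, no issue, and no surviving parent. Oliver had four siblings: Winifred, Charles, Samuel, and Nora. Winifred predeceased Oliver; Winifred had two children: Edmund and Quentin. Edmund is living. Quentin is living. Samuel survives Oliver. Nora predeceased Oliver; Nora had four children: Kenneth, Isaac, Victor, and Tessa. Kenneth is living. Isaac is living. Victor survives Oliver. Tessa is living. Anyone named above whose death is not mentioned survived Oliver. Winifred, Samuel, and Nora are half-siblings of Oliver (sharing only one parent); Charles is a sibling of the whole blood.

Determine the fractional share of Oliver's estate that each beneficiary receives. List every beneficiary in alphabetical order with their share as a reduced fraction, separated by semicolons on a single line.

No spouse, descendants, or parent survives, so the estate passes to Oliver's siblings per stirpes.
Half-blood siblings count for one-half the weight of whole-blood siblings at the initial division.
Dividing 1 in proportion to weights (total weight 5/2): Winifred (weight 1/2) → 1/5; Charles (weight 1) → 2/5; Samuel (weight 1/2) → 1/5; Nora (weight 1/2) → 1/5.
Winifred predeceased; the 1/5 allotted to Winifred's branch passes to Winifred's issue by representation.
The 1/5 is divided into 2 equal shares of 1/10 among Edmund, Quentin.
Edmund is living and takes 1/10.
Quentin is living and takes 1/10.
Charles is living and takes 2/5.
Samuel is living and takes 1/5.
Nora predeceased; the 1/5 allotted to Nora's branch passes to Nora's issue by representation.
The 1/5 is divided into 4 equal shares of 1/20 among Kenneth, Isaac, Victor, Tessa.
Kenneth is living and takes 1/20.
Isaac is living and takes 1/20.
Victor is living and takes 1/20.
Tessa is living and takes 1/20.

Charles 2/5; Edmund 1/10; Isaac 1/20; Kenneth 1/20; Quentin 1/10; Samuel 1/5; Tessa 1/20; Victor 1/20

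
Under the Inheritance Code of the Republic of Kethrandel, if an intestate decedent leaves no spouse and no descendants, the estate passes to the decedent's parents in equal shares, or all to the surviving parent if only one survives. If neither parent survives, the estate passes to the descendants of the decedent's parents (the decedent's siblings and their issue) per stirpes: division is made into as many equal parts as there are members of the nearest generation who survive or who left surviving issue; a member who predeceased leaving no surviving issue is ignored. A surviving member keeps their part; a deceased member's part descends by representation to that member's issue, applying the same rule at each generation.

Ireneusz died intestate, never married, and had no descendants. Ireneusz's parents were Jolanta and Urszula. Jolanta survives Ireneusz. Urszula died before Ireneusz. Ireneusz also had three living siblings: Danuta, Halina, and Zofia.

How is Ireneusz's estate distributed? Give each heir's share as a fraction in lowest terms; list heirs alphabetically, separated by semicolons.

Jolanta 1

Only one parent, Jolanta, survives, so Jolanta takes the entire estate. The siblings take nothing because a surviving parent has priority.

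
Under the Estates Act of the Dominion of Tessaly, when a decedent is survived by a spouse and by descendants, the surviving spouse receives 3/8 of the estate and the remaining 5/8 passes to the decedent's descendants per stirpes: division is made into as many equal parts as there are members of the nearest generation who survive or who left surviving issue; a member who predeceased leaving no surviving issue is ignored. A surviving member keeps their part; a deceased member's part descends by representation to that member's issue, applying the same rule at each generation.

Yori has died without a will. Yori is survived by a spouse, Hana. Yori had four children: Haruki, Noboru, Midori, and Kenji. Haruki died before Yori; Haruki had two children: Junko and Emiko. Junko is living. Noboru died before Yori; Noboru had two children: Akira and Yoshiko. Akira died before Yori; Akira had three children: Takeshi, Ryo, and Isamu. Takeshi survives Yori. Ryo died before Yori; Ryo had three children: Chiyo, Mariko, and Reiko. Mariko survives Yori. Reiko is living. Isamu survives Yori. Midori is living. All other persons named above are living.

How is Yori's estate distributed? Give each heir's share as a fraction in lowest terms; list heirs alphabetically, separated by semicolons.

Chiyo 5/576; Emiko 5/64; Hana 3/8; Isamu 5/192; Junko 5/64; Kenji 5/32; Mariko 5/576; Midori 5/32; Reiko 5/576; Takeshi 5/192; Yoshiko 5/64

Hana, as surviving spouse, takes 3/8.
The remaining 5/8 passes to Yori's descendants per stirpes.
The 5/8 is divided into 4 equal shares of 5/32 among Haruki, Noboru, Midori, Kenji.
Haruki predeceased; the 5/32 allotted to Haruki's branch passes to Haruki's issue by representation.
The 5/32 is divided into 2 equal shares of 5/64 among Junko, Emiko.
Junko is living and takes 5/64.
Emiko is living and takes 5/64.
Noboru predeceased; the 5/32 allotted to Noboru's branch passes to Noboru's issue by representation.
The 5/32 is divided into 2 equal shares of 5/64 among Akira, Yoshiko.
Akira predeceased; the 5/64 allotted to Akira's branch passes to Akira's issue by representation.
The 5/64 is divided into 3 equal shares of 5/192 among Takeshi, Ryo, Isamu.
Takeshi is living and takes 5/192.
Ryo predeceased; the 5/192 allotted to Ryo's branch passes to Ryo's issue by representation.
The 5/192 is divided into 3 equal shares of 5/576 among Chiyo, Mariko, Reiko.
Chiyo is living and takes 5/576.
Mariko is living and takes 5/576.
Reiko is living and takes 5/576.
Isamu is living and takes 5/192.
Yoshiko is living and takes 5/64.
Midori is living and takes 5/32.
Kenji is living and takes 5/32.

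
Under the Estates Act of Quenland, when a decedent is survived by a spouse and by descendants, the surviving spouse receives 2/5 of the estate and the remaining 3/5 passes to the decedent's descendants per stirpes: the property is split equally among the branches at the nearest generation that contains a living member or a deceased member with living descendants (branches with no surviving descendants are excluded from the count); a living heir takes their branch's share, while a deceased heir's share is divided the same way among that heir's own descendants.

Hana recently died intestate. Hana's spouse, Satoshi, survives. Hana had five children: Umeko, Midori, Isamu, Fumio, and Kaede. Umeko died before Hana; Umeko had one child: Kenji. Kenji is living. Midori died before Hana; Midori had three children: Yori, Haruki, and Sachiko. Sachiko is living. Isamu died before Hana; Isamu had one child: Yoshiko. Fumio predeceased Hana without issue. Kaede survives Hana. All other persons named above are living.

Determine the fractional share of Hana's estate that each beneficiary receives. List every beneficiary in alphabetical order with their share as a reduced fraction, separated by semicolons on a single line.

Haruki 1/20; Kaede 3/20; Kenji 3/20; Sachiko 1/20; Satoshi 2/5; Yori 1/20; Yoshiko 3/20

Satoshi, as surviving spouse, takes 2/5.
The remaining 3/5 passes to Hana's descendants per stirpes.
Fumio left no surviving issue, so that branch lapses and is disregarded.
The 3/5 is divided into 4 equal shares of 3/20 among Umeko, Midori, Isamu, Kaede.
Umeko predeceased; the 3/20 allotted to Umeko's branch passes to Umeko's issue by representation.
Kenji is the sole taker at this level and receives the full 3/20.
Midori predeceased; the 3/20 allotted to Midori's branch passes to Midori's issue by representation.
The 3/20 is divided into 3 equal shares of 1/20 among Yori, Haruki, Sachiko.
Yori is living and takes 1/20.
Haruki is living and takes 1/20.
Sachiko is living and takes 1/20.
Isamu predeceased; the 3/20 allotted to Isamu's branch passes to Isamu's issue by representation.
Yoshiko is the sole taker at this level and receives the full 3/20.
Kaede is living and takes 3/20.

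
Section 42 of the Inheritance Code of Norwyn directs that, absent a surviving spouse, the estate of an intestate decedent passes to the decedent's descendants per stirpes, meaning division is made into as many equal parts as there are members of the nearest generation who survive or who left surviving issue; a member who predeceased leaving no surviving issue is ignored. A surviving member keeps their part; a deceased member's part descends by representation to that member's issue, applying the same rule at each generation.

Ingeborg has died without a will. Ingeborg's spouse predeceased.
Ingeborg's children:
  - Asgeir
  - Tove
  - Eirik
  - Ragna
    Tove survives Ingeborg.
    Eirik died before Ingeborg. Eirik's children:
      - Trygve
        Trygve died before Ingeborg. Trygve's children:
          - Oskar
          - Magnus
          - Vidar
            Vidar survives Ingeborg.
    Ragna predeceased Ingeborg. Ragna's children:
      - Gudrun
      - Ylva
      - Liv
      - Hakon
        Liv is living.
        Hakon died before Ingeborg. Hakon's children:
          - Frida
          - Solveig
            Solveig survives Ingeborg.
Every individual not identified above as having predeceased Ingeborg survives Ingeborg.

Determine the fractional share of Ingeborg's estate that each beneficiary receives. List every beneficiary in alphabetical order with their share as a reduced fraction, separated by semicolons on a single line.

There is no surviving spouse, so the entire estate passes to Ingeborg's descendants per stirpes.
The estate is divided into 4 equal shares of 1/4 among Asgeir, Tove, Eirik, Ragna.
Asgeir is living and takes 1/4.
Tove is living and takes 1/4.
Eirik predeceased; the 1/4 allotted to Eirik's branch passes to Eirik's issue by representation.
Trygve's line is the sole branch at this level, so the full 1/4 passes to Trygve's issue by representation.
The 1/4 is divided into 3 equal shares of 1/12 among Oskar, Magnus, Vidar.
Oskar is living and takes 1/12.
Magnus is living and takes 1/12.
Vidar is living and takes 1/12.
Ragna predeceased; the 1/4 allotted to Ragna's branch passes to Ragna's issue by representation.
The 1/4 is divided into 4 equal shares of 1/16 among Gudrun, Ylva, Liv, Hakon.
Gudrun is living and takes 1/16.
Ylva is living and takes 1/16.
Liv is living and takes 1/16.
Hakon predeceased; the 1/16 allotted to Hakon's branch passes to Hakon's issue by representation.
The 1/16 is divided into 2 equal shares of 1/32 among Frida, Solveig.
Frida is living and takes 1/32.
Solveig is living and takes 1/32.

Asgeir 1/4; Frida 1/32; Gudrun 1/16; Liv 1/16; Magnus 1/12; Oskar 1/12; Solveig 1/32; Tove 1/4; Vidar 1/12; Ylva 1/16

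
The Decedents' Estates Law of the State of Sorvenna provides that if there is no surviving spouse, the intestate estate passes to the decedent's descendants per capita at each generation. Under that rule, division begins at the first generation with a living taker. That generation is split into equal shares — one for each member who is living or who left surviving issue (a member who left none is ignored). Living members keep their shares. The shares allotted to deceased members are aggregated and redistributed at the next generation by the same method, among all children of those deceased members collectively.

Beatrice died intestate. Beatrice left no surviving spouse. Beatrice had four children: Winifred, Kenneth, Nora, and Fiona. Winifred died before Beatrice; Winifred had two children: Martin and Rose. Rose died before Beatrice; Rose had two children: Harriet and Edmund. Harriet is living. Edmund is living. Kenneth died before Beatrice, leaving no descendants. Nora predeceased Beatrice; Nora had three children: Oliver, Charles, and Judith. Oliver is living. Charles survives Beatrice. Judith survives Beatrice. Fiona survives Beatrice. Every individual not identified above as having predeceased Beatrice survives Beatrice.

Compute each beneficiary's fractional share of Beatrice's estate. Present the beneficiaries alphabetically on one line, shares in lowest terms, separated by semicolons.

There is no surviving spouse, so the entire estate passes to Beatrice's descendants per capita at each generation.
At generation 1 (Winifred, Nora, Fiona) there are 3 shares of (1)/3 = 1/3 each.
Living: Fiona — each takes 1/3.
Deceased: Winifred and Nora. Their combined 2/3 is pooled and carried to generation 2.
At generation 2 (Martin, Rose, Oliver, Charles, Judith) there are 5 shares of (2/3)/5 = 2/15 each.
Living: Martin, Oliver, Charles, and Judith — each takes 2/15.
Deceased: Rose. That 2/15 share is carried to generation 3.
At generation 3 (Harriet, Edmund) there are 2 shares of (2/15)/2 = 1/15 each.
Living: Harriet and Edmund — each takes 1/15.

Charles 2/15; Edmund 1/15; Fiona 1/3; Harriet 1/15; Judith 2/15; Martin 2/15; Oliver 2/15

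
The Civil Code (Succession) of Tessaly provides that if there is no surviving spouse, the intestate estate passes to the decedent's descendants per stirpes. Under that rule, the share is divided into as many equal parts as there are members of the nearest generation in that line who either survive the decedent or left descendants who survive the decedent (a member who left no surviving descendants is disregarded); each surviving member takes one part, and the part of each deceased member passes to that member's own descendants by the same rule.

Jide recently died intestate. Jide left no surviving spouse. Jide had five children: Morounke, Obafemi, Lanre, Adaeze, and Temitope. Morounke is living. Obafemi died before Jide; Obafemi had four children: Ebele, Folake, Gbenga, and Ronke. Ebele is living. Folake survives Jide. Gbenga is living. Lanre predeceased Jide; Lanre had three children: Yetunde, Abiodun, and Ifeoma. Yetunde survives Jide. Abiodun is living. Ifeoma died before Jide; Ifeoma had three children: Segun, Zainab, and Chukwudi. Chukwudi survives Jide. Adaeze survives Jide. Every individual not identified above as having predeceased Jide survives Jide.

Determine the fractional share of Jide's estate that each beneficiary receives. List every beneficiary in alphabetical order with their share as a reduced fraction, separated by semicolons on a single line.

There is no surviving spouse, so the entire estate passes to Jide's descendants per stirpes.
The estate is divided into 5 equal shares of 1/5 among Morounke, Obafemi, Lanre, Adaeze, Temitope.
Morounke is living and takes 1/5.
Obafemi predeceased; the 1/5 allotted to Obafemi's branch passes to Obafemi's issue by representation.
The 1/5 is divided into 4 equal shares of 1/20 among Ebele, Folake, Gbenga, Ronke.
Ebele is living and takes 1/20.
Folake is living and takes 1/20.
Gbenga is living and takes 1/20.
Ronke is living and takes 1/20.
Lanre predeceased; the 1/5 allotted to Lanre's branch passes to Lanre's issue by representation.
The 1/5 is divided into 3 equal shares of 1/15 among Yetunde, Abiodun, Ifeoma.
Yetunde is living and takes 1/15.
Abiodun is living and takes 1/15.
Ifeoma predeceased; the 1/15 allotted to Ifeoma's branch passes to Ifeoma's issue by representation.
The 1/15 is divided into 3 equal shares of 1/45 among Segun, Zainab, Chukwudi.
Segun is living and takes 1/45.
Zainab is living and takes 1/45.
Chukwudi is living and takes 1/45.
Adaeze is living and takes 1/5.
Temitope is living and takes 1/5.

Abiodun 1/15; Adaeze 1/5; Chukwudi 1/45; Ebele 1/20; Folake 1/20; Gbenga 1/20; Morounke 1/5; Ronke 1/20; Segun 1/45; Temitope 1/5; Yetunde 1/15; Zainab 1/45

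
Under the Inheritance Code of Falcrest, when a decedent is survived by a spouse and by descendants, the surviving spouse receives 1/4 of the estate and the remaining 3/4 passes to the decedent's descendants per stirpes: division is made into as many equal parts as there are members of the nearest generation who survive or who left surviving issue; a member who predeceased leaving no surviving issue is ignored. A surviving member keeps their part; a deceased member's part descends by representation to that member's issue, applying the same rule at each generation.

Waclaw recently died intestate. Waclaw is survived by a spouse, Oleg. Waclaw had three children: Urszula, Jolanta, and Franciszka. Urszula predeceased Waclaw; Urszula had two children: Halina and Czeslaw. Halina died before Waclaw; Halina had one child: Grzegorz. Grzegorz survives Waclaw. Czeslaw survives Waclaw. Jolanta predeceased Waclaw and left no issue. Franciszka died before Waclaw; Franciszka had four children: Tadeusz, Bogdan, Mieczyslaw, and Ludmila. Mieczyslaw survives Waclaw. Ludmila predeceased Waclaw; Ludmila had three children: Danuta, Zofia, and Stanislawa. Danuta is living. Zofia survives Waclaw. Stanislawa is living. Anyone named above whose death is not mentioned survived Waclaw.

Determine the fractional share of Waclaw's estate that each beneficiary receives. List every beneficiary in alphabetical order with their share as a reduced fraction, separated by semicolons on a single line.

Oleg, as surviving spouse, takes 1/4.
The remaining 3/4 passes to Waclaw's descendants per stirpes.
Jolanta left no surviving issue, so that branch lapses and is disregarded.
The 3/4 is divided into 2 equal shares of 3/8 among Urszula, Franciszka.
Urszula predeceased; the 3/8 allotted to Urszula's branch passes to Urszula's issue by representation.
The 3/8 is divided into 2 equal shares of 3/16 among Halina, Czeslaw.
Halina predeceased; the 3/16 allotted to Halina's branch passes to Halina's issue by representation.
Grzegorz is the sole taker at this level and receives the full 3/16.
Czeslaw is living and takes 3/16.
Franciszka predeceased; the 3/8 allotted to Franciszka's branch passes to Franciszka's issue by representation.
The 3/8 is divided into 4 equal shares of 3/32 among Tadeusz, Bogdan, Mieczyslaw, Ludmila.
Tadeusz is living and takes 3/32.
Bogdan is living and takes 3/32.
Mieczyslaw is living and takes 3/32.
Ludmila predeceased; the 3/32 allotted to Ludmila's branch passes to Ludmila's issue by representation.
The 3/32 is divided into 3 equal shares of 1/32 among Danuta, Zofia, Stanislawa.
Danuta is living and takes 1/32.
Zofia is living and takes 1/32.
Stanislawa is living and takes 1/32.

Bogdan 3/32; Czeslaw 3/16; Danuta 1/32; Grzegorz 3/16; Mieczyslaw 3/32; Oleg 1/4; Stanislawa 1/32; Tadeusz 3/32; Zofia 1/32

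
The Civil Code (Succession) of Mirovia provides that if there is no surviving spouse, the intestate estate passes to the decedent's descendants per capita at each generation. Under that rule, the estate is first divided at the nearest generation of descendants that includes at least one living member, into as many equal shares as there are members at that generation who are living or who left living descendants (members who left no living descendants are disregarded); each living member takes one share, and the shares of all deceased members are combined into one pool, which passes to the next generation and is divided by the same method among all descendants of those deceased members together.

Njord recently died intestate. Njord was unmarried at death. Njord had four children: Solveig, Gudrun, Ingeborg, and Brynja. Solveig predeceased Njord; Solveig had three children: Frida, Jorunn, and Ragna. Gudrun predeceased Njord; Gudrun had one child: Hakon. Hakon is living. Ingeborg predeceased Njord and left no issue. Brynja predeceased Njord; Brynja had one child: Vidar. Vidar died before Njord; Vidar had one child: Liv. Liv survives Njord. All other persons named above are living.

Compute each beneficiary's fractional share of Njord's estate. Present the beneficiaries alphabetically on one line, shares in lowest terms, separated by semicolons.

There is no surviving spouse, so the entire estate passes to Njord's descendants per capita at each generation.
No one at generation 1 (Solveig, Gudrun, Brynja) is living; moving to the next generation.
At generation 2 (Frida, Jorunn, Ragna, Hakon, Vidar) there are 5 shares of (1)/5 = 1/5 each.
Living: Frida, Jorunn, Ragna, and Hakon — each takes 1/5.
Deceased: Vidar. That 1/5 share is carried to generation 3.
At generation 3 (Liv) there are 1 shares of (1/5)/1 = 1/5 each.
Living: Liv — each takes 1/5.

Frida 1/5; Hakon 1/5; Jorunn 1/5; Liv 1/5; Ragna 1/5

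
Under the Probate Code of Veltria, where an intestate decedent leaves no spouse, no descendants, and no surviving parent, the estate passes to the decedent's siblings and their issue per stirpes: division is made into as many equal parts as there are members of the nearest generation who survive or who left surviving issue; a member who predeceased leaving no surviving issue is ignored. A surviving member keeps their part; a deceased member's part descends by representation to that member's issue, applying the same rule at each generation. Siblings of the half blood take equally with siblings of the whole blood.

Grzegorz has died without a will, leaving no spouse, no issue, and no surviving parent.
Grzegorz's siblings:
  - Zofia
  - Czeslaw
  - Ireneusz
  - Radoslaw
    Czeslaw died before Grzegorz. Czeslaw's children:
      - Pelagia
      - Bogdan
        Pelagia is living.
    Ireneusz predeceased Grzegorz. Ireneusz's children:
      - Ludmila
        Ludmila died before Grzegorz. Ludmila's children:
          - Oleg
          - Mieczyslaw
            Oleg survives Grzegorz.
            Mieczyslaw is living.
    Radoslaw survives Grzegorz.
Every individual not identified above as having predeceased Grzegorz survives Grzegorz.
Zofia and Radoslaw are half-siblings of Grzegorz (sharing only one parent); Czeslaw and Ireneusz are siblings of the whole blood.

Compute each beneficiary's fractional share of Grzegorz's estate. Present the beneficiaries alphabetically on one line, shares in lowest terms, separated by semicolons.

Bogdan 1/8; Mieczyslaw 1/8; Oleg 1/8; Pelagia 1/8; Radoslaw 1/4; Zofia 1/4

No spouse, descendants, or parent survives, so the estate passes to Grzegorz's siblings per stirpes.
Half-blood and whole-blood siblings take equally under the stated rule.
The estate is divided into 4 equal shares of 1/4 among Zofia, Czeslaw, Ireneusz, Radoslaw.
Zofia is living and takes 1/4.
Czeslaw predeceased; the 1/4 allotted to Czeslaw's branch passes to Czeslaw's issue by representation.
The 1/4 is divided into 2 equal shares of 1/8 among Pelagia, Bogdan.
Pelagia is living and takes 1/8.
Bogdan is living and takes 1/8.
Ireneusz predeceased; the 1/4 allotted to Ireneusz's branch passes to Ireneusz's issue by representation.
Ludmila's line is the sole branch at this level, so the full 1/4 passes to Ludmila's issue by representation.
The 1/4 is divided into 2 equal shares of 1/8 among Oleg, Mieczyslaw.
Oleg is living and takes 1/8.
Mieczyslaw is living and takes 1/8.
Radoslaw is living and takes 1/4.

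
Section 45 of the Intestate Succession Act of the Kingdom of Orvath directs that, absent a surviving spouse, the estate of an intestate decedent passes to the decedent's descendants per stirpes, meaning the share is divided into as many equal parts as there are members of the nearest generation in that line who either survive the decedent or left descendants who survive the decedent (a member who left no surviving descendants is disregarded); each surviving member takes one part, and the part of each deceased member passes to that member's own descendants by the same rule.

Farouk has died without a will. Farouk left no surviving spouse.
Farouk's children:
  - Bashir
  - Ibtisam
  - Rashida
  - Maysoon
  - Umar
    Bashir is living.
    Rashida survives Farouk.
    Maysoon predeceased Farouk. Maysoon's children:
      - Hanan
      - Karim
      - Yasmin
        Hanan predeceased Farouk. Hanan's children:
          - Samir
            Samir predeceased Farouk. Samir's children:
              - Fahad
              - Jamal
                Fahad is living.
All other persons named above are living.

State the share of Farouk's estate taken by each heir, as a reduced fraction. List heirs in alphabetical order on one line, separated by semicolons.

There is no surviving spouse, so the entire estate passes to Farouk's descendants per stirpes.
The estate is divided into 5 equal shares of 1/5 among Bashir, Ibtisam, Rashida, Maysoon, Umar.
Bashir is living and takes 1/5.
Ibtisam is living and takes 1/5.
Rashida is living and takes 1/5.
Maysoon predeceased; the 1/5 allotted to Maysoon's branch passes to Maysoon's issue by representation.
The 1/5 is divided into 3 equal shares of 1/15 among Hanan, Karim, Yasmin.
Hanan predeceased; the 1/15 allotted to Hanan's branch passes to Hanan's issue by representation.
Samir's line is the sole branch at this level, so the full 1/15 passes to Samir's issue by representation.
The 1/15 is divided into 2 equal shares of 1/30 among Fahad, Jamal.
Fahad is living and takes 1/30.
Jamal is living and takes 1/30.
Karim is living and takes 1/15.
Yasmin is living and takes 1/15.
Umar is living and takes 1/5.

Bashir 1/5; Fahad 1/30; Ibtisam 1/5; Jamal 1/30; Karim 1/15; Rashida 1/5; Umar 1/5; Yasmin 1/15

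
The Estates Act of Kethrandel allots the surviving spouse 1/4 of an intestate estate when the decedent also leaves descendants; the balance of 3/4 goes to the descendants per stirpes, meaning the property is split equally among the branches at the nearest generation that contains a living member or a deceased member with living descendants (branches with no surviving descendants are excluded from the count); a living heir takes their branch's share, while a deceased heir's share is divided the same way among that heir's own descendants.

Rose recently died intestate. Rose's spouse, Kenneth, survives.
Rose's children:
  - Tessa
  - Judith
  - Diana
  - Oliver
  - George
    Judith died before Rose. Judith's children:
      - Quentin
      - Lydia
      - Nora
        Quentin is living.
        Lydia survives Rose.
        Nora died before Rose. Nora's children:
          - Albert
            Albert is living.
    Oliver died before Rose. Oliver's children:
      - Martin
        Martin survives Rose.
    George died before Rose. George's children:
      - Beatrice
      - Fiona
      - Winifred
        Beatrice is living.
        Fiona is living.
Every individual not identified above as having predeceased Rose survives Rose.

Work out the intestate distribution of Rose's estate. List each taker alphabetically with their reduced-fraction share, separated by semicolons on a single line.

Albert 1/20; Beatrice 1/20; Diana 3/20; Fiona 1/20; Kenneth 1/4; Lydia 1/20; Martin 3/20; Quentin 1/20; Tessa 3/20; Winifred 1/20

Kenneth, as surviving spouse, takes 1/4.
The remaining 3/4 passes to Rose's descendants per stirpes.
The 3/4 is divided into 5 equal shares of 3/20 among Tessa, Judith, Diana, Oliver, George.
Tessa is living and takes 3/20.
Judith predeceased; the 3/20 allotted to Judith's branch passes to Judith's issue by representation.
The 3/20 is divided into 3 equal shares of 1/20 among Quentin, Lydia, Nora.
Quentin is living and takes 1/20.
Lydia is living and takes 1/20.
Nora predeceased; the 1/20 allotted to Nora's branch passes to Nora's issue by representation.
Albert is the sole taker at this level and receives the full 1/20.
Diana is living and takes 3/20.
Oliver predeceased; the 3/20 allotted to Oliver's branch passes to Oliver's issue by representation.
Martin is the sole taker at this level and receives the full 3/20.
George predeceased; the 3/20 allotted to George's branch passes to George's issue by representation.
The 3/20 is divided into 3 equal shares of 1/20 among Beatrice, Fiona, Winifred.
Beatrice is living and takes 1/20.
Fiona is living and takes 1/20.
Winifred is living and takes 1/20.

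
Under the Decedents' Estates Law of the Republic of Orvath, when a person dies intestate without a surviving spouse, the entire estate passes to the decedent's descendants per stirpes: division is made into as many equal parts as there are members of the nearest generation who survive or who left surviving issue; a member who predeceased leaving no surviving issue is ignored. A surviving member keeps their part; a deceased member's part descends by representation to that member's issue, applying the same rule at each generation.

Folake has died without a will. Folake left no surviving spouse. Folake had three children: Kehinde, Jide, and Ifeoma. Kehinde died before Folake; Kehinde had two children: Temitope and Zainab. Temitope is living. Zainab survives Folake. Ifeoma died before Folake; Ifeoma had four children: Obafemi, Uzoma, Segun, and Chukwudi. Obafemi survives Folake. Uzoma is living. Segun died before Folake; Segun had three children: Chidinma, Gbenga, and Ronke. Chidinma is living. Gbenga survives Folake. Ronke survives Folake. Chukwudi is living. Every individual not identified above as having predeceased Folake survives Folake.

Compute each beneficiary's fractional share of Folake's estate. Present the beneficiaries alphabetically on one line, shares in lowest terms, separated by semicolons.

Chidinma 1/36; Chukwudi 1/12; Gbenga 1/36; Jide 1/3; Obafemi 1/12; Ronke 1/36; Temitope 1/6; Uzoma 1/12; Zainab 1/6

There is no surviving spouse, so the entire estate passes to Folake's descendants per stirpes.
The estate is divided into 3 equal shares of 1/3 among Kehinde, Jide, Ifeoma.
Kehinde predeceased; the 1/3 allotted to Kehinde's branch passes to Kehinde's issue by representation.
The 1/3 is divided into 2 equal shares of 1/6 among Temitope, Zainab.
Temitope is living and takes 1/6.
Zainab is living and takes 1/6.
Jide is living and takes 1/3.
Ifeoma predeceased; the 1/3 allotted to Ifeoma's branch passes to Ifeoma's issue by representation.
The 1/3 is divided into 4 equal shares of 1/12 among Obafemi, Uzoma, Segun, Chukwudi.
Obafemi is living and takes 1/12.
Uzoma is living and takes 1/12.
Segun predeceased; the 1/12 allotted to Segun's branch passes to Segun's issue by representation.
The 1/12 is divided into 3 equal shares of 1/36 among Chidinma, Gbenga, Ronke.
Chidinma is living and takes 1/36.
Gbenga is living and takes 1/36.
Ronke is living and takes 1/36.
Chukwudi is living and takes 1/12.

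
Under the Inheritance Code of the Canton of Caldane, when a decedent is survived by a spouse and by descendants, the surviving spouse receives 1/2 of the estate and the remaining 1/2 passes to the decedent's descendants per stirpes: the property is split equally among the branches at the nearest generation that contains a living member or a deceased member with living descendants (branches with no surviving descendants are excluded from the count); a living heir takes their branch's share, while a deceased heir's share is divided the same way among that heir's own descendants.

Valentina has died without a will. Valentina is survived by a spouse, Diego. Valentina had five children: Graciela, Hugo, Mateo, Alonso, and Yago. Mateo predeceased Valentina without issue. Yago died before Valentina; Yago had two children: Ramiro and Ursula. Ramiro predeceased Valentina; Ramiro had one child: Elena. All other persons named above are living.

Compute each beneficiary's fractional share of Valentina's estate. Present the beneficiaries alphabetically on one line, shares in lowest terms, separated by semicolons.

Diego, as surviving spouse, takes 1/2.
The remaining 1/2 passes to Valentina's descendants per stirpes.
Mateo left no surviving issue, so that branch lapses and is disregarded.
The 1/2 is divided into 4 equal shares of 1/8 among Graciela, Hugo, Alonso, Yago.
Graciela is living and takes 1/8.
Hugo is living and takes 1/8.
Alonso is living and takes 1/8.
Yago predeceased; the 1/8 allotted to Yago's branch passes to Yago's issue by representation.
The 1/8 is divided into 2 equal shares of 1/16 among Ramiro, Ursula.
Ramiro predeceased; the 1/16 allotted to Ramiro's branch passes to Ramiro's issue by representation.
Elena is the sole taker at this level and receives the full 1/16.
Ursula is living and takes 1/16.

Alonso 1/8; Diego 1/2; Elena 1/16; Graciela 1/8; Hugo 1/8; Ursula 1/16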